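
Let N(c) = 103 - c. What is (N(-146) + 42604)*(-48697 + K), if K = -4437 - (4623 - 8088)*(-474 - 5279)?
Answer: -856514866987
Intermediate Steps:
K = -19938582 (K = -4437 - (-3465)*(-5753) = -4437 - 1*19934145 = -4437 - 19934145 = -19938582)
(N(-146) + 42604)*(-48697 + K) = ((103 - 1*(-146)) + 42604)*(-48697 - 19938582) = ((103 + 146) + 42604)*(-19987279) = (249 + 42604)*(-19987279) = 42853*(-19987279) = -856514866987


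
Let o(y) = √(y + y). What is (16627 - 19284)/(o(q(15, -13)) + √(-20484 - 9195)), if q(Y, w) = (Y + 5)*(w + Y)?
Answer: -2657/(4*√5 + I*√29679) ≈ -0.79858 + 15.381*I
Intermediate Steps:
q(Y, w) = (5 + Y)*(Y + w)
o(y) = √2*√y (o(y) = √(2*y) = √2*√y)
(16627 - 19284)/(o(q(15, -13)) + √(-20484 - 9195)) = (16627 - 19284)/(√2*√(15² + 5*15 + 5*(-13) + 15*(-13)) + √(-20484 - 9195)) = -2657/(√2*√(225 + 75 - 65 - 195) + √(-29679)) = -2657/(√2*√40 + I*√29679) = -2657/(√2*(2*√10) + I*√29679) = -2657/(4*√5 + I*√29679)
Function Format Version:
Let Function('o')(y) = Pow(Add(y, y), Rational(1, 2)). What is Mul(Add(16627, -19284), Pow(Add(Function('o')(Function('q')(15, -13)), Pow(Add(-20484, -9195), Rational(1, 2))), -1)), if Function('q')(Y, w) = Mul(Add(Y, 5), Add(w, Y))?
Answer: Mul(-2657, Pow(Add(Mul(4, Pow(5, Rational(1, 2))), Mul(I, Pow(29679, Rational(1, 2)))), -1)) ≈ Add(-0.79858, Mul(15.381, I))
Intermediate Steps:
Function('q')(Y, w) = Mul(Add(5, Y), Add(Y, w))
Function('o')(y) = Mul(Pow(2, Rational(1, 2)), Pow(y, Rational(1, 2))) (Function('o')(y) = Pow(Mul(2, y), Rational(1, 2)) = Mul(Pow(2, Rational(1, 2)), Pow(y, Rational(1, 2))))
Mul(Add(16627, -19284), Pow(Add(Function('o')(Function('q')(15, -13)), Pow(Add(-20484, -9195), Rational(1, 2))), -1)) = Mul(Add(16627, -19284), Pow(Add(Mul(Pow(2, Rational(1, 2)), Pow(Add(Pow(15, 2), Mul(5, 15), Mul(5, -13), Mul(15, -13)), Rational(1, 2))), Pow(Add(-20484, -9195), Rational(1, 2))), -1)) = Mul(-2657, Pow(Add(Mul(Pow(2, Rational(1, 2)), Pow(Add(225, 75, -65, -195), Rational(1, 2))), Pow(-29679, Rational(1, 2))), -1)) = Mul(-2657, Pow(Add(Mul(Pow(2, Rational(1, 2)), Pow(40, Rational(1, 2))), Mul(I, Pow(29679, Rational(1, 2)))), -1)) = Mul(-2657, Pow(Add(Mul(Pow(2, Rational(1, 2)), Mul(2, Pow(10, Rational(1, 2)))), Mul(I, Pow(29679, Rational(1, 2)))), -1)) = Mul(-2657, Pow(Add(Mul(4, Pow(5, Rational(1, 2))), Mul(I, Pow(29679, Rational(1, 2)))), -1))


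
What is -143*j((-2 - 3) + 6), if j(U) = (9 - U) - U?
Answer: -1001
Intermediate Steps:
j(U) = 9 - 2*U
-143*j((-2 - 3) + 6) = -143*(9 - 2*((-2 - 3) + 6)) = -143*(9 - 2*(-5 + 6)) = -143*(9 - 2*1) = -143*(9 - 2) = -143*7 = -1001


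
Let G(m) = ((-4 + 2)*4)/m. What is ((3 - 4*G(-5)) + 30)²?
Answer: 17689/25 ≈ 707.56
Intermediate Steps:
G(m) = -8/m (G(m) = (-2*4)/m = -8/m)
((3 - 4*G(-5)) + 30)² = ((3 - (-32)/(-5)) + 30)² = ((3 - (-32)*(-1)/5) + 30)² = ((3 - 4*8/5) + 30)² = ((3 - 32/5) + 30)² = (-17/5 + 30)² = (133/5)² = 17689/25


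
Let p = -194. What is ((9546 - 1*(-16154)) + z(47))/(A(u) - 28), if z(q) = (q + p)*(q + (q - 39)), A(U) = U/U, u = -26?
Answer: -17615/27 ≈ -652.41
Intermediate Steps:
A(U) = 1
z(q) = (-194 + q)*(-39 + 2*q) (z(q) = (q - 194)*(q + (q - 39)) = (-194 + q)*(q + (-39 + q)) = (-194 + q)*(-39 + 2*q))
((9546 - 1*(-16154)) + z(47))/(A(u) - 28) = ((9546 - 1*(-16154)) + (7566 - 427*47 + 2*47²))/(1 - 28) = ((9546 + 16154) + (7566 - 20069 + 2*2209))/(-27) = (25700 + (7566 - 20069 + 4418))*(-1/27) = (25700 - 8085)*(-1/27) = 17615*(-1/27) = -17615/27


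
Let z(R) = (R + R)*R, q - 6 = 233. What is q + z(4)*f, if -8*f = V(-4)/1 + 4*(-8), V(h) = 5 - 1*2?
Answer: 355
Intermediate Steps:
q = 239 (q = 6 + 233 = 239)
z(R) = 2*R² (z(R) = (2*R)*R = 2*R²)
V(h) = 3 (V(h) = 5 - 2 = 3)
f = 29/8 (f = -(3/1 + 4*(-8))/8 = -(3*1 - 32)/8 = -(3 - 32)/8 = -⅛*(-29) = 29/8 ≈ 3.6250)
q + z(4)*f = 239 + (2*4²)*(29/8) = 239 + (2*16)*(29/8) = 239 + 32*(29/8) = 239 + 116 = 355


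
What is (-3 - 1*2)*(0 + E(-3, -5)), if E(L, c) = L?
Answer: 15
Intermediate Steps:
(-3 - 1*2)*(0 + E(-3, -5)) = (-3 - 1*2)*(0 - 3) = (-3 - 2)*(-3) = -5*(-3) = 15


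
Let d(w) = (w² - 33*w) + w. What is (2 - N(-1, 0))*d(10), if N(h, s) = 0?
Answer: -440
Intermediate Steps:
d(w) = w² - 32*w
(2 - N(-1, 0))*d(10) = (2 - 1*0)*(10*(-32 + 10)) = (2 + 0)*(10*(-22)) = 2*(-220) = -440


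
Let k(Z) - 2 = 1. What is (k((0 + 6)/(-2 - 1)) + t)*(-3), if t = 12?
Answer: -45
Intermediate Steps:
k(Z) = 3 (k(Z) = 2 + 1 = 3)
(k((0 + 6)/(-2 - 1)) + t)*(-3) = (3 + 12)*(-3) = 15*(-3) = -45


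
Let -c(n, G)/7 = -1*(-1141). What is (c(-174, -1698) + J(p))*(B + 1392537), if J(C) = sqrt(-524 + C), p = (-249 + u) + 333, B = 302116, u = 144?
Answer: -13535193511 + 3389306*I*sqrt(74) ≈ -1.3535e+10 + 2.9156e+7*I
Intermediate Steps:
c(n, G) = -7987 (c(n, G) = -(-7)*(-1141) = -7*1141 = -7987)
p = 228 (p = (-249 + 144) + 333 = -105 + 333 = 228)
(c(-174, -1698) + J(p))*(B + 1392537) = (-7987 + sqrt(-524 + 228))*(302116 + 1392537) = (-7987 + sqrt(-296))*1694653 = (-7987 + 2*I*sqrt(74))*1694653 = -13535193511 + 3389306*I*sqrt(74)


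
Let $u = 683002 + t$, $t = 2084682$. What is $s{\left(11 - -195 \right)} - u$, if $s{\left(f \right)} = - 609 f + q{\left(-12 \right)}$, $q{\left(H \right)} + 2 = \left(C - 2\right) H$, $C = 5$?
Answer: $-2893176$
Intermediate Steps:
$q{\left(H \right)} = -2 + 3 H$ ($q{\left(H \right)} = -2 + \left(5 - 2\right) H = -2 + 3 H$)
$s{\left(f \right)} = -38 - 609 f$ ($s{\left(f \right)} = - 609 f + \left(-2 + 3 \left(-12\right)\right) = - 609 f - 38 = -38 - 609 f$)
$u = 2767684$ ($u = 683002 + 2084682 = 2767684$)
$s{\left(11 - -195 \right)} - u = \left(-38 - 609 \left(11 - -195\right)\right) - 2767684 = \left(-38 - 609 \left(11 + 195\right)\right) - 2767684 = \left(-38 - 125454\right) - 2767684 = -125492 - 2767684 = -2893176$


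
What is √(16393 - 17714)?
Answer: I*√1321 ≈ 36.346*I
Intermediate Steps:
√(16393 - 17714) = √(-1321) = I*√1321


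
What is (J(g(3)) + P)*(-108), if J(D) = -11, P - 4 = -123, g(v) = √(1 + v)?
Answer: 14040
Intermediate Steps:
P = -119 (P = 4 - 123 = -119)
(J(g(3)) + P)*(-108) = (-11 - 119)*(-108) = -130*(-108) = 14040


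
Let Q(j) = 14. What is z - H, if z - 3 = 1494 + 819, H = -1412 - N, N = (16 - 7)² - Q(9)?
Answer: 3795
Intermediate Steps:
N = 67 (N = (16 - 7)² - 1*14 = 9² - 14 = 81 - 14 = 67)
H = -1479 (H = -1412 - 1*67 = -1412 - 67 = -1479)
z = 2316 (z = 3 + (1494 + 819) = 3 + 2313 = 2316)
z - H = 2316 - 1*(-1479) = 2316 + 1479 = 3795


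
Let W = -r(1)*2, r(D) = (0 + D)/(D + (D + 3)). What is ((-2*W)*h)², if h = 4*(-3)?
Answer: 2304/25 ≈ 92.160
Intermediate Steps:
r(D) = D/(3 + 2*D) (r(D) = D/(D + (3 + D)) = D/(3 + 2*D))
h = -12
W = -⅖ (W = -1/(3 + 2*1)*2 = -1/(3 + 2)*2 = -1/5*2 = -1*⅕*2 = -⅕*2 = -⅖ ≈ -0.40000)
((-2*W)*h)² = (-2*(-⅖)*(-12))² = ((⅘)*(-12))² = (-48/5)² = 2304/25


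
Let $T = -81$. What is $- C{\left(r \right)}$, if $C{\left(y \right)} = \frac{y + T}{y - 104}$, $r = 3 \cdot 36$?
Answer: $- \frac{27}{4} \approx -6.75$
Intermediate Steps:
$r = 108$
$C{\left(y \right)} = \frac{-81 + y}{-104 + y}$ ($C{\left(y \right)} = \frac{y - 81}{y - 104} = \frac{-81 + y}{-104 + y}$)
$- C{\left(r \right)} = - \frac{-81 + 108}{-104 + 108} = - \frac{27}{4}$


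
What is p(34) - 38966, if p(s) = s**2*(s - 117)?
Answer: -134914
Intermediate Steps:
p(s) = s**2*(-117 + s)
p(34) - 38966 = 34**2*(-117 + 34) - 38966 = 1156*(-83) - 38966 = -95948 - 38966 = -134914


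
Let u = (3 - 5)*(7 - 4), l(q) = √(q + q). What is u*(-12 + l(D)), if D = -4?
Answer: 72 - 12*I*√2 ≈ 72.0 - 16.971*I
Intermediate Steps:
l(q) = √2*√q (l(q) = √(2*q) = √2*√q)
u = -6 (u = -2*3 = -6)
u*(-12 + l(D)) = -6*(-12 + √2*√(-4)) = -6*(-12 + √2*(2*I)) = -6*(-12 + 2*I*√2) = 72 - 12*I*√2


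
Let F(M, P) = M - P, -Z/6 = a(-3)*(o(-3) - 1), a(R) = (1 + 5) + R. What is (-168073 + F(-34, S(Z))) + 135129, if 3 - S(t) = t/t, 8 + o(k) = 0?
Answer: -32980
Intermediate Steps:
o(k) = -8 (o(k) = -8 + 0 = -8)
a(R) = 6 + R
Z = 162 (Z = -6*(6 - 3)*(-8 - 1) = -18*(-9) = -6*(-27) = 162)
S(t) = 2 (S(t) = 3 - t/t = 3 - 1*1 = 3 - 1 = 2)
(-168073 + F(-34, S(Z))) + 135129 = (-168073 + (-34 - 1*2)) + 135129 = (-168073 + (-34 - 2)) + 135129 = (-168073 - 36) + 135129 = -168109 + 135129 = -32980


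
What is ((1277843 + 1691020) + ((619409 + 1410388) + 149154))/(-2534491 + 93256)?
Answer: -1715938/813745 ≈ -2.1087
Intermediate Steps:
((1277843 + 1691020) + ((619409 + 1410388) + 149154))/(-2534491 + 93256) = (2968863 + (2029797 + 149154))/(-2441235) = (2968863 + 2178951)*(-1/2441235) = 5147814*(-1/2441235) = -1715938/813745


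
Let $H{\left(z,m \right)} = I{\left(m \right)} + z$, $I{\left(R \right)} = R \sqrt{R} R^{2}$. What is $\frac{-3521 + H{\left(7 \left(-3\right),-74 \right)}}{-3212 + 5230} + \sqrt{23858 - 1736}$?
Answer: $- \frac{1771}{1009} + 3 \sqrt{2458} - \frac{202612 i \sqrt{74}}{1009} \approx 146.98 - 1727.4 i$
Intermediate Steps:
$I{\left(R \right)} = R^{\frac{7}{2}}$ ($I{\left(R \right)} = R^{\frac{3}{2}} R^{2} = R^{\frac{7}{2}}$)
$H{\left(z,m \right)} = z + m^{\frac{7}{2}}$ ($H{\left(z,m \right)} = m^{\frac{7}{2}} + z = z + m^{\frac{7}{2}}$)
$\frac{-3521 + H{\left(7 \left(-3\right),-74 \right)}}{-3212 + 5230} + \sqrt{23858 - 1736} = \frac{-3521 + \left(7 \left(-3\right) + \left(-74\right)^{\frac{7}{2}}\right)}{-3212 + 5230} + \sqrt{23858 - 1736} = \frac{-3521 - \left(21 + 405224 i \sqrt{74}\right)}{2018} + \sqrt{22122} = \left(-3542 - 405224 i \sqrt{74}\right) \frac{1}{2018} + 3 \sqrt{2458} = \left(- \frac{1771}{1009} - \frac{202612 i \sqrt{74}}{1009}\right) + 3 \sqrt{2458} = - \frac{1771}{1009} + 3 \sqrt{2458} - \frac{202612 i \sqrt{74}}{1009}$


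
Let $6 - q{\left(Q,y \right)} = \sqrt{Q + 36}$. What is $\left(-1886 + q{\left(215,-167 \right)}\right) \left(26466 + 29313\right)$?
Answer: $-104864520 - 55779 \sqrt{251} \approx -1.0575 \cdot 10^{8}$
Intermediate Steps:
$q{\left(Q,y \right)} = 6 - \sqrt{36 + Q}$ ($q{\left(Q,y \right)} = 6 - \sqrt{Q + 36} = 6 - \sqrt{36 + Q}$)
$\left(-1886 + q{\left(215,-167 \right)}\right) \left(26466 + 29313\right) = \left(-1886 + \left(6 - \sqrt{36 + 215}\right)\right) \left(26466 + 29313\right) = \left(-1886 + \left(6 - \sqrt{251}\right)\right) 55779 = \left(-1880 - \sqrt{251}\right) 55779 = -104864520 - 55779 \sqrt{251}$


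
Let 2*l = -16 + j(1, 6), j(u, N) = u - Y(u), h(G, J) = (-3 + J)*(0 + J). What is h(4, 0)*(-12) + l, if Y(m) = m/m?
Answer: -8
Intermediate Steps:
h(G, J) = J*(-3 + J) (h(G, J) = (-3 + J)*J = J*(-3 + J))
Y(m) = 1
j(u, N) = -1 + u (j(u, N) = u - 1*1 = u - 1 = -1 + u)
l = -8 (l = (-16 + (-1 + 1))/2 = (-16 + 0)/2 = (½)*(-16) = -8)
h(4, 0)*(-12) + l = (0*(-3 + 0))*(-12) - 8 = (0*(-3))*(-12) - 8 = 0*(-12) - 8 = 0 - 8 = -8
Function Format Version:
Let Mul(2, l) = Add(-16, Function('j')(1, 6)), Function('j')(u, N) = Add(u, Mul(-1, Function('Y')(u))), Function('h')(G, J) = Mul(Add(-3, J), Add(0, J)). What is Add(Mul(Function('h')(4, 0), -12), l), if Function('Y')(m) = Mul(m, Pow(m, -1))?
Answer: -8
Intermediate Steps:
Function('h')(G, J) = Mul(J, Add(-3, J)) (Function('h')(G, J) = Mul(Add(-3, J), J) = Mul(J, Add(-3, J)))
Function('Y')(m) = 1
Function('j')(u, N) = Add(-1, u) (Function('j')(u, N) = Add(u, Mul(-1, 1)) = Add(u, -1) = Add(-1, u))
l = -8 (l = Mul(Rational(1, 2), Add(-16, Add(-1, 1))) = Mul(Rational(1, 2), Add(-16, 0)) = Mul(Rational(1, 2), -16) = -8)
Add(Mul(Function('h')(4, 0), -12), l) = Add(Mul(Mul(0, Add(-3, 0)), -12), -8) = Add(Mul(Mul(0, -3), -12), -8) = Add(Mul(0, -12), -8) = Add(0, -8) = -8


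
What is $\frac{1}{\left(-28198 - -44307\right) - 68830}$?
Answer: $- \frac{1}{52721} \approx -1.8968 \cdot 10^{-5}$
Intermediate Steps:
$\frac{1}{\left(-28198 - -44307\right) - 68830} = \frac{1}{\left(-28198 + 44307\right) - 68830} = \frac{1}{16109 - 68830} = \frac{1}{-52721} = - \frac{1}{52721}$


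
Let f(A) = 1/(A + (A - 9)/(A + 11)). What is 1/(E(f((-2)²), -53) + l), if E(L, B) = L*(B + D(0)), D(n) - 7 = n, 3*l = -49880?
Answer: -33/549094 ≈ -6.0099e-5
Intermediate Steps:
l = -49880/3 (l = (⅓)*(-49880) = -49880/3 ≈ -16627.)
D(n) = 7 + n
f(A) = 1/(A + (-9 + A)/(11 + A))
E(L, B) = L*(7 + B) (E(L, B) = L*(B + (7 + 0)) = L*(B + 7) = L*(7 + B))
1/(E(f((-2)²), -53) + l) = 1/(((11 + (-2)²)/(-9 + ((-2)²)² + 12*(-2)²))*(7 - 53) - 49880/3) = 1/(((11 + 4)/(-9 + 4² + 12*4))*(-46) - 49880/3) = 1/((15/(-9 + 16 + 48))*(-46) - 49880/3) = 1/((15/55)*(-46) - 49880/3) = 1/(((1/55)*15)*(-46) - 49880/3) = 1/((3/11)*(-46) - 49880/3) = 1/(-138/11 - 49880/3) = 1/(-549094/33) = -33/549094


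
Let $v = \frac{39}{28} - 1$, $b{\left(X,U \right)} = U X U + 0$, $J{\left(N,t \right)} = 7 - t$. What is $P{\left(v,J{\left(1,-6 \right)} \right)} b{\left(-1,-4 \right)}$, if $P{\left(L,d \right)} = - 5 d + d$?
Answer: $832$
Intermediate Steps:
$b{\left(X,U \right)} = X U^{2}$ ($b{\left(X,U \right)} = X U^{2} + 0 = X U^{2}$)
$v = \frac{11}{28}$ ($v = 39 \cdot \frac{1}{28} - 1 = \frac{39}{28} - 1 = \frac{11}{28} \approx 0.39286$)
$P{\left(L,d \right)} = - 4 d$
$P{\left(v,J{\left(1,-6 \right)} \right)} b{\left(-1,-4 \right)} = - 4 \left(7 - -6\right) \left(- \left(-4\right)^{2}\right) = - 4 \left(7 + 6\right) \left(\left(-1\right) 16\right) = \left(-4\right) 13 \left(-16\right) = \left(-52\right) \left(-16\right) = 832$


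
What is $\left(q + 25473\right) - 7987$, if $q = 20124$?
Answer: $37610$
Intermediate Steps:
$\left(q + 25473\right) - 7987 = \left(20124 + 25473\right) - 7987 = 45597 - 7987 = 37610$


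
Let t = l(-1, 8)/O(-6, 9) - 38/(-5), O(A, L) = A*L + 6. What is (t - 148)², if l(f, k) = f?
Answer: 1135083481/57600 ≈ 19706.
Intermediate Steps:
O(A, L) = 6 + A*L
t = 1829/240 (t = -1/(6 - 6*9) - 38/(-5) = -1/(6 - 54) - 38*(-⅕) = -1/(-48) + 38/5 = -1*(-1/48) + 38/5 = 1/48 + 38/5 = 1829/240 ≈ 7.6208)
(t - 148)² = (1829/240 - 148)² = (-33691/240)² = 1135083481/57600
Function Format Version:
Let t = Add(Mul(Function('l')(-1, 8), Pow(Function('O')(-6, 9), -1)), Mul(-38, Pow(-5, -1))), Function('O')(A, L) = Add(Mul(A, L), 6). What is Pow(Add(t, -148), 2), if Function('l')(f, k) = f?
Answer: Rational(1135083481, 57600) ≈ 19706.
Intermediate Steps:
Function('O')(A, L) = Add(6, Mul(A, L))
t = Rational(1829, 240) (t = Add(Mul(-1, Pow(Add(6, Mul(-6, 9)), -1)), Mul(-38, Pow(-5, -1))) = Add(Mul(-1, Pow(Add(6, -54), -1)), Mul(-38, Rational(-1, 5))) = Add(Mul(-1, Pow(-48, -1)), Rational(38, 5)) = Add(Mul(-1, Rational(-1, 48)), Rational(38, 5)) = Add(Rational(1, 48), Rational(38, 5)) = Rational(1829, 240) ≈ 7.6208)
Pow(Add(t, -148), 2) = Pow(Add(Rational(1829, 240), -148), 2) = Pow(Rational(-33691, 240), 2) = Rational(1135083481, 57600)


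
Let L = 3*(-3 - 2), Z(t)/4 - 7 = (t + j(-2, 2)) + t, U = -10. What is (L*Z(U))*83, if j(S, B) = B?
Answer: 54780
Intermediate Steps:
Z(t) = 36 + 8*t (Z(t) = 28 + 4*((t + 2) + t) = 28 + 4*((2 + t) + t) = 28 + 4*(2 + 2*t) = 28 + (8 + 8*t) = 36 + 8*t)
L = -15 (L = 3*(-5) = -15)
(L*Z(U))*83 = -15*(36 + 8*(-10))*83 = -15*(36 - 80)*83 = -15*(-44)*83 = 660*83 = 54780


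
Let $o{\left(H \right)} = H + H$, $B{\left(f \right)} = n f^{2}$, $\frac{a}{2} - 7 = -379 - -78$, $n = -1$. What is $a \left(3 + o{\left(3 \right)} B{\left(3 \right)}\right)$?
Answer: $29988$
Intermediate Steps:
$a = -588$ ($a = 14 + 2 \left(-379 - -78\right) = 14 + 2 \left(-379 + 78\right) = 14 + 2 \left(-301\right) = 14 - 602 = -588$)
$B{\left(f \right)} = - f^{2}$
$o{\left(H \right)} = 2 H$
$a \left(3 + o{\left(3 \right)} B{\left(3 \right)}\right) = - 588 \left(3 + 2 \cdot 3 \left(- 3^{2}\right)\right) = - 588 \left(3 + 6 \left(\left(-1\right) 9\right)\right) = - 588 \left(3 + 6 \left(-9\right)\right) = - 588 \left(3 - 54\right) = \left(-588\right) \left(-51\right) = 29988$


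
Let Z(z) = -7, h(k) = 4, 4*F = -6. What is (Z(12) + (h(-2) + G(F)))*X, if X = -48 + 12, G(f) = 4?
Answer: -36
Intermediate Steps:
F = -3/2 (F = (1/4)*(-6) = -3/2 ≈ -1.5000)
X = -36
(Z(12) + (h(-2) + G(F)))*X = (-7 + (4 + 4))*(-36) = (-7 + 8)*(-36) = 1*(-36) = -36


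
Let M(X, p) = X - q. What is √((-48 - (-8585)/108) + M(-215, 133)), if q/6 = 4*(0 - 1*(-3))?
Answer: I*√82785/18 ≈ 15.985*I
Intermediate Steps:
q = 72 (q = 6*(4*(0 - 1*(-3))) = 6*(4*(0 + 3)) = 6*(4*3) = 6*12 = 72)
M(X, p) = -72 + X (M(X, p) = X - 1*72 = X - 72 = -72 + X)
√((-48 - (-8585)/108) + M(-215, 133)) = √((-48 - (-8585)/108) + (-72 - 215)) = √((-48 - (-8585)/108) - 287) = √((-48 - 85*(-101/108)) - 287) = √((-48 + 8585/108) - 287) = √(3401/108 - 287) = √(-27595/108) = I*√82785/18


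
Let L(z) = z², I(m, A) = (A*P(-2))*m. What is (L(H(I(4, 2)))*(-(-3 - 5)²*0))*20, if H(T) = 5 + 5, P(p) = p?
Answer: 0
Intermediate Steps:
I(m, A) = -2*A*m (I(m, A) = (A*(-2))*m = (-2*A)*m = -2*A*m)
H(T) = 10
(L(H(I(4, 2)))*(-(-3 - 5)²*0))*20 = (10²*(-(-3 - 5)²*0))*20 = (100*(-1*(-8)²*0))*20 = (100*(-1*64*0))*20 = (100*(-64*0))*20 = (100*0)*20 = 0*20 = 0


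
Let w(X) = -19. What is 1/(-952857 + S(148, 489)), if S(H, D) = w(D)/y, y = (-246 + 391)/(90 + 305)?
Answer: -29/27634354 ≈ -1.0494e-6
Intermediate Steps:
y = 29/79 (y = 145/395 = 145*(1/395) = 29/79 ≈ 0.36709)
S(H, D) = -1501/29 (S(H, D) = -19/29/79 = -19*79/29 = -1501/29)
1/(-952857 + S(148, 489)) = 1/(-952857 - 1501/29) = 1/(-27634354/29) = -29/27634354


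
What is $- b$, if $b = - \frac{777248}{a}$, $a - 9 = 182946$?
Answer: $\frac{777248}{182955} \approx 4.2483$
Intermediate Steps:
$a = 182955$ ($a = 9 + 182946 = 182955$)
$b = - \frac{777248}{182955} \approx -4.2483$
$- b = \left(-1\right) \left(- \frac{777248}{182955}\right) = \frac{777248}{182955}$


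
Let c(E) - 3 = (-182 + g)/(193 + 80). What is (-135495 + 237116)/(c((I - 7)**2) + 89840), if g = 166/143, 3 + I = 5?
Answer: 1322394073/1169118339 ≈ 1.1311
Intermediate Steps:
I = 2 (I = -3 + 5 = 2)
g = 166/143 (g = 166*(1/143) = 166/143 ≈ 1.1608)
c(E) = 30419/13013 (c(E) = 3 + (-182 + 166/143)/(193 + 80) = 3 - 25860/143/273 = 3 - 25860/143*1/273 = 3 - 8620/13013 = 30419/13013)
(-135495 + 237116)/(c((I - 7)**2) + 89840) = (-135495 + 237116)/(30419/13013 + 89840) = 101621/(1169118339/13013) = 101621*(13013/1169118339) = 1322394073/1169118339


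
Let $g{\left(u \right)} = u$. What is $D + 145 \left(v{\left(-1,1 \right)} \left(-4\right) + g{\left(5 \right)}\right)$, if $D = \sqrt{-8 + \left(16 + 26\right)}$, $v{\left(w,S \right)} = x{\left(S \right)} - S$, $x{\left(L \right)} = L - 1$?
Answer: $1305 + \sqrt{34} \approx 1310.8$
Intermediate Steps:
$x{\left(L \right)} = -1 + L$ ($x{\left(L \right)} = L - 1 = -1 + L$)
$v{\left(w,S \right)} = -1$ ($v{\left(w,S \right)} = \left(-1 + S\right) - S = -1$)
$D = \sqrt{34}$ ($D = \sqrt{-8 + 42} = \sqrt{34} \approx 5.8309$)
$D + 145 \left(v{\left(-1,1 \right)} \left(-4\right) + g{\left(5 \right)}\right) = \sqrt{34} + 145 \left(\left(-1\right) \left(-4\right) + 5\right) = \sqrt{34} + 145 \left(4 + 5\right) = \sqrt{34} + 145 \cdot 9 = \sqrt{34} + 1305 = 1305 + \sqrt{34}$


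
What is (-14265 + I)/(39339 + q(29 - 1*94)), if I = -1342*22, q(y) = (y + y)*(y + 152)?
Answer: -43789/28029 ≈ -1.5623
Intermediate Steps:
q(y) = 2*y*(152 + y) (q(y) = (2*y)*(152 + y) = 2*y*(152 + y))
I = -29524
(-14265 + I)/(39339 + q(29 - 1*94)) = (-14265 - 29524)/(39339 + 2*(29 - 1*94)*(152 + (29 - 1*94))) = -43789/(39339 + 2*(29 - 94)*(152 + (29 - 94))) = -43789/(39339 + 2*(-65)*(152 - 65)) = -43789/(39339 + 2*(-65)*87) = -43789/(39339 - 11310) = -43789/28029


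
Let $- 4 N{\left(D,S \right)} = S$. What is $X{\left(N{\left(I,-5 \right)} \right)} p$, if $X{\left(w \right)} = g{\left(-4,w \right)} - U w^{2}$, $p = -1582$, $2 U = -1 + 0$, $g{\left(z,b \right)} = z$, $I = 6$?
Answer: $\frac{81473}{16} \approx 5092.1$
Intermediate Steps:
$U = - \frac{1}{2}$ ($U = \frac{-1 + 0}{2} = \frac{1}{2} \left(-1\right) = - \frac{1}{2} \approx -0.5$)
$N{\left(D,S \right)} = - \frac{S}{4}$
$X{\left(w \right)} = -4 + \frac{w^{2}}{2}$ ($X{\left(w \right)} = -4 - - \frac{w^{2}}{2} = -4 + \frac{w^{2}}{2}$)
$X{\left(N{\left(I,-5 \right)} \right)} p = \left(-4 + \frac{\left(\left(- \frac{1}{4}\right) \left(-5\right)\right)^{2}}{2}\right) \left(-1582\right) = \left(-4 + \frac{\left(\frac{5}{4}\right)^{2}}{2}\right) \left(-1582\right) = \left(-4 + \frac{1}{2} \cdot \frac{25}{16}\right) \left(-1582\right) = \left(-4 + \frac{25}{32}\right) \left(-1582\right) = \left(- \frac{103}{32}\right) \left(-1582\right) = \frac{81473}{16}$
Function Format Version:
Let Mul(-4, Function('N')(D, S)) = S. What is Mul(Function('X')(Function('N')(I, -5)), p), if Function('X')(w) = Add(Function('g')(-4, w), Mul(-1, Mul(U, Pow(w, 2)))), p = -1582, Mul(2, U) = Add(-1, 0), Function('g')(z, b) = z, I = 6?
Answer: Rational(81473, 16) ≈ 5092.1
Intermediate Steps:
U = Rational(-1, 2) (U = Mul(Rational(1, 2), Add(-1, 0)) = Mul(Rational(1, 2), -1) = Rational(-1, 2) ≈ -0.50000)
Function('N')(D, S) = Mul(Rational(-1, 4), S)
Function('X')(w) = Add(-4, Mul(Rational(1, 2), Pow(w, 2))) (Function('X')(w) = Add(-4, Mul(-1, Mul(Rational(-1, 2), Pow(w, 2)))) = Add(-4, Mul(Rational(1, 2), Pow(w, 2))))
Mul(Function('X')(Function('N')(I, -5)), p) = Mul(Add(-4, Mul(Rational(1, 2), Pow(Mul(Rational(-1, 4), -5), 2))), -1582) = Mul(Add(-4, Mul(Rational(1, 2), Pow(Rational(5, 4), 2))), -1582) = Mul(Add(-4, Mul(Rational(1, 2), Rational(25, 16))), -1582) = Mul(Add(-4, Rational(25, 32)), -1582) = Mul(Rational(-103, 32), -1582) = Rational(81473, 16)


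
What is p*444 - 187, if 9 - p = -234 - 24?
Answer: 118361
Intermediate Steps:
p = 267 (p = 9 - (-234 - 24) = 9 - 1*(-258) = 9 + 258 = 267)
p*444 - 187 = 267*444 - 187 = 118548 - 187 = 118361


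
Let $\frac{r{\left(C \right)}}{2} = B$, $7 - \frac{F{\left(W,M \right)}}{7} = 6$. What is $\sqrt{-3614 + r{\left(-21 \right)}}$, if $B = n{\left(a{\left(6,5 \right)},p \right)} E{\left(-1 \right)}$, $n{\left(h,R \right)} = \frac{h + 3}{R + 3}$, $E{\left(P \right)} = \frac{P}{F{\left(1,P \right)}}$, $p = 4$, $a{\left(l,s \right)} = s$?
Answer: $\frac{3 i \sqrt{19678}}{7} \approx 60.119 i$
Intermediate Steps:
$F{\left(W,M \right)} = 7$ ($F{\left(W,M \right)} = 49 - 42 = 7$)
$E{\left(P \right)} = \frac{P}{7}$
$n{\left(h,R \right)} = \frac{3 + h}{3 + R}$
$B = - \frac{8}{49}$ ($B = \frac{3 + 5}{3 + 4} \cdot \frac{1}{7} \left(-1\right) = \frac{1}{7} \cdot 8 \left(- \frac{1}{7}\right) = \frac{8}{7} \left(- \frac{1}{7}\right) = - \frac{8}{49} \approx -0.16327$)
$r{\left(C \right)} = - \frac{16}{49}$ ($r{\left(C \right)} = 2 \left(- \frac{8}{49}\right) = - \frac{16}{49}$)
$\sqrt{-3614 + r{\left(-21 \right)}} = \sqrt{-3614 - \frac{16}{49}} = \sqrt{- \frac{177102}{49}} = \frac{3 i \sqrt{19678}}{7}$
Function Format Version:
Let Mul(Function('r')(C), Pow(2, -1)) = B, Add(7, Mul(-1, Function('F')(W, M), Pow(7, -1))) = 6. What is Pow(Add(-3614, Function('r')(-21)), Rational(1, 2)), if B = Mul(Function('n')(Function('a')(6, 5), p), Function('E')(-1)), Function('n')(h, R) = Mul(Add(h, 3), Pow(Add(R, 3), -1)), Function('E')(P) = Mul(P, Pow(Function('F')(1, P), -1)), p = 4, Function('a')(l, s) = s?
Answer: Mul(Rational(3, 7), I, Pow(19678, Rational(1, 2))) ≈ Mul(60.119, I)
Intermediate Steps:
Function('F')(W, M) = 7 (Function('F')(W, M) = Add(49, Mul(-7, 6)) = Add(49, -42) = 7)
Function('E')(P) = Mul(Rational(1, 7), P) (Function('E')(P) = Mul(P, Pow(7, -1)) = Mul(P, Rational(1, 7)) = Mul(Rational(1, 7), P))
Function('n')(h, R) = Mul(Pow(Add(3, R), -1), Add(3, h)) (Function('n')(h, R) = Mul(Add(3, h), Pow(Add(3, R), -1)) = Mul(Pow(Add(3, R), -1), Add(3, h)))
B = Rational(-8, 49) (B = Mul(Mul(Pow(Add(3, 4), -1), Add(3, 5)), Mul(Rational(1, 7), -1)) = Mul(Mul(Pow(7, -1), 8), Rational(-1, 7)) = Mul(Mul(Rational(1, 7), 8), Rational(-1, 7)) = Mul(Rational(8, 7), Rational(-1, 7)) = Rational(-8, 49) ≈ -0.16327)
Function('r')(C) = Rational(-16, 49) (Function('r')(C) = Mul(2, Rational(-8, 49)) = Rational(-16, 49))
Pow(Add(-3614, Function('r')(-21)), Rational(1, 2)) = Pow(Add(-3614, Rational(-16, 49)), Rational(1, 2)) = Pow(Rational(-177102, 49), Rational(1, 2)) = Mul(Rational(3, 7), I, Pow(19678, Rational(1, 2)))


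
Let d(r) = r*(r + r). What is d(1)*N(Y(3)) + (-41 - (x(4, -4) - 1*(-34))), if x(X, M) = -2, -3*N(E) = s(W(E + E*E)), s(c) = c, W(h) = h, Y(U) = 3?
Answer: -81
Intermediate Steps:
N(E) = -E/3 - E**2/3 (N(E) = -(E + E*E)/3 = -(E + E**2)/3 = -E/3 - E**2/3)
d(r) = 2*r**2 (d(r) = r*(2*r) = 2*r**2)
d(1)*N(Y(3)) + (-41 - (x(4, -4) - 1*(-34))) = (2*1**2)*(-1/3*3*(1 + 3)) + (-41 - (-2 - 1*(-34))) = (2*1)*(-1/3*3*4) + (-41 - (-2 + 34)) = 2*(-4) + (-41 - 1*32) = -8 + (-41 - 32) = -8 - 73 = -81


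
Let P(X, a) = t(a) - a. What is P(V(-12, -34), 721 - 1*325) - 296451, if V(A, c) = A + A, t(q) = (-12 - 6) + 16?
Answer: -296849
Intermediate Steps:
t(q) = -2 (t(q) = -18 + 16 = -2)
V(A, c) = 2*A
P(X, a) = -2 - a
P(V(-12, -34), 721 - 1*325) - 296451 = (-2 - (721 - 1*325)) - 296451 = (-2 - (721 - 325)) - 296451 = (-2 - 1*396) - 296451 = (-2 - 396) - 296451 = -398 - 296451 = -296849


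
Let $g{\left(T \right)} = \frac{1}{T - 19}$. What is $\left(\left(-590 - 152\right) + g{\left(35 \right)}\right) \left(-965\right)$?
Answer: $\frac{11455515}{16} \approx 7.1597 \cdot 10^{5}$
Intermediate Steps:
$g{\left(T \right)} = \frac{1}{-19 + T}$
$\left(\left(-590 - 152\right) + g{\left(35 \right)}\right) \left(-965\right) = \left(\left(-590 - 152\right) + \frac{1}{-19 + 35}\right) \left(-965\right) = \left(\left(-590 - 152\right) + \frac{1}{16}\right) \left(-965\right) = \left(-742 + \frac{1}{16}\right) \left(-965\right) = \left(- \frac{11871}{16}\right) \left(-965\right) = \frac{11455515}{16}$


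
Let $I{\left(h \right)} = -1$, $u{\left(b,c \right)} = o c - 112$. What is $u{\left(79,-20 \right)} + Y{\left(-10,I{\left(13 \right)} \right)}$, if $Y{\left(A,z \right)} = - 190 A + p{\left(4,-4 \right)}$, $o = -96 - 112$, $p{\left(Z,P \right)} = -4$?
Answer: $5944$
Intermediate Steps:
$o = -208$
$u{\left(b,c \right)} = -112 - 208 c$ ($u{\left(b,c \right)} = - 208 c - 112 = -112 - 208 c$)
$Y{\left(A,z \right)} = -4 - 190 A$ ($Y{\left(A,z \right)} = - 190 A - 4 = -4 - 190 A$)
$u{\left(79,-20 \right)} + Y{\left(-10,I{\left(13 \right)} \right)} = \left(-112 - -4160\right) - -1896 = \left(-112 + 4160\right) + \left(-4 + 1900\right) = 4048 + 1896 = 5944$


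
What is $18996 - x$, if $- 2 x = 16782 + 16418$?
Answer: $35596$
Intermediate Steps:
$x = -16600$ ($x = - \frac{16782 + 16418}{2} = \left(- \frac{1}{2}\right) 33200 = -16600$)
$18996 - x = 18996 - -16600 = 18996 + 16600 = 35596$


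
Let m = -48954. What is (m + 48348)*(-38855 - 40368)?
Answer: 48009138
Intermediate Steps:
(m + 48348)*(-38855 - 40368) = (-48954 + 48348)*(-38855 - 40368) = -606*(-79223) = 48009138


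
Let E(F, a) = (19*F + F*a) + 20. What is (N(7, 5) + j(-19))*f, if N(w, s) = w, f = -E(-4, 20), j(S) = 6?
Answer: 1768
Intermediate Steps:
E(F, a) = 20 + 19*F + F*a
f = 136 (f = -(20 + 19*(-4) - 4*20) = -(20 - 76 - 80) = -1*(-136) = 136)
(N(7, 5) + j(-19))*f = (7 + 6)*136 = 13*136 = 1768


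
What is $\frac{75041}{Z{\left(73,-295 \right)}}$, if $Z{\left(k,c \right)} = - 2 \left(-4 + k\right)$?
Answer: $- \frac{75041}{138} \approx -543.78$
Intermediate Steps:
$Z{\left(k,c \right)} = 8 - 2 k$
$\frac{75041}{Z{\left(73,-295 \right)}} = \frac{75041}{8 - 146} = \frac{75041}{-138} = 75041 \left(- \frac{1}{138}\right) = - \frac{75041}{138}$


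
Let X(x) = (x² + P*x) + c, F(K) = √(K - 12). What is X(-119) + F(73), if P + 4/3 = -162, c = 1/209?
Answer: 21065740/627 + √61 ≈ 33606.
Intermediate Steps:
c = 1/209 ≈ 0.0047847
P = -490/3 (P = -4/3 - 162 = -490/3 ≈ -163.33)
F(K) = √(-12 + K)
X(x) = 1/209 + x² - 490*x/3 (X(x) = (x² - 490*x/3) + 1/209 = 1/209 + x² - 490*x/3)
X(-119) + F(73) = (1/209 + (-119)² - 490/3*(-119)) + √(-12 + 73) = (1/209 + 14161 + 58310/3) + √61 = 21065740/627 + √61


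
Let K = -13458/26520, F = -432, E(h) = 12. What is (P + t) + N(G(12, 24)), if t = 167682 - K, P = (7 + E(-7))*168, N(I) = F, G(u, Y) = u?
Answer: 753355883/4420 ≈ 1.7044e+5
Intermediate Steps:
K = -2243/4420 (K = -13458*1/26520 = -2243/4420 ≈ -0.50747)
N(I) = -432
P = 3192 (P = (7 + 12)*168 = 19*168 = 3192)
t = 741156683/4420 (t = 167682 - 1*(-2243/4420) = 167682 + 2243/4420 = 741156683/4420 ≈ 1.6768e+5)
(P + t) + N(G(12, 24)) = (3192 + 741156683/4420) - 432 = 755265323/4420 - 432 = 753355883/4420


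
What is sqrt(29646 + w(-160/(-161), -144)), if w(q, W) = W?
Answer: 3*sqrt(3278) ≈ 171.76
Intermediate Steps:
sqrt(29646 + w(-160/(-161), -144)) = sqrt(29646 - 144) = sqrt(29502) = 3*sqrt(3278)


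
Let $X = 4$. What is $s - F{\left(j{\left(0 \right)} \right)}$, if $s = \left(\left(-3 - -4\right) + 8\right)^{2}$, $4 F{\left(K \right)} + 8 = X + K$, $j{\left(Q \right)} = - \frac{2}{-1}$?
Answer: $\frac{163}{2} \approx 81.5$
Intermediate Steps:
$j{\left(Q \right)} = 2$ ($j{\left(Q \right)} = \left(-2\right) \left(-1\right) = 2$)
$F{\left(K \right)} = -1 + \frac{K}{4}$ ($F{\left(K \right)} = -2 + \frac{4 + K}{4} = -2 + \left(1 + \frac{K}{4}\right) = -1 + \frac{K}{4}$)
$s = 81$ ($s = \left(\left(-3 + 4\right) + 8\right)^{2} = \left(1 + 8\right)^{2} = 9^{2} = 81$)
$s - F{\left(j{\left(0 \right)} \right)} = 81 - \left(-1 + \frac{1}{4} \cdot 2\right) = 81 - \left(-1 + \frac{1}{2}\right) = 81 - - \frac{1}{2} = 81 + \frac{1}{2} = \frac{163}{2}$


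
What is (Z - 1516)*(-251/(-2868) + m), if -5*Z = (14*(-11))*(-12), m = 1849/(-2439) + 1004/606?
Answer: -109481129735/58875021 ≈ -1859.6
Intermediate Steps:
m = 221377/246339 (m = 1849*(-1/2439) + 1004*(1/606) = -1849/2439 + 502/303 = 221377/246339 ≈ 0.89867)
Z = -1848/5 (Z = -14*(-11)*(-12)/5 = -(-154)*(-12)/5 = -⅕*1848 = -1848/5 ≈ -369.60)
(Z - 1516)*(-251/(-2868) + m) = (-1848/5 - 1516)*(-251/(-2868) + 221377/246339) = -9428*(-251*(-1/2868) + 221377/246339)/5 = -9428*(251/2868 + 221377/246339)/5 = -9428/5*232246775/235500084 = -109481129735/58875021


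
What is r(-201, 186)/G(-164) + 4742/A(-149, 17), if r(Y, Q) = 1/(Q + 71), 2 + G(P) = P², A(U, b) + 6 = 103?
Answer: 32775556533/670440526 ≈ 48.887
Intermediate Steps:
A(U, b) = 97 (A(U, b) = -6 + 103 = 97)
G(P) = -2 + P²
r(Y, Q) = 1/(71 + Q)
r(-201, 186)/G(-164) + 4742/A(-149, 17) = 1/((71 + 186)*(-2 + (-164)²)) + 4742/97 = 1/(257*(-2 + 26896)) + 4742*(1/97) = (1/257)/26894 + 4742/97 = (1/257)*(1/26894) + 4742/97 = 1/6911758 + 4742/97 = 32775556533/670440526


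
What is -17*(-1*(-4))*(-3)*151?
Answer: 30804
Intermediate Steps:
-17*(-1*(-4))*(-3)*151 = -68*(-3)*151 = -17*(-12)*151 = 204*151 = 30804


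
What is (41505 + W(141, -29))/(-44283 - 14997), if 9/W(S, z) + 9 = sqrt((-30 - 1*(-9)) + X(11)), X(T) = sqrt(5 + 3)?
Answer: -71912953/102712480 + 27*sqrt(2)/102712480 + 153*sqrt(-21 + 2*sqrt(2))/102712480 + 3*sqrt(2)*sqrt(-21 + 2*sqrt(2))/102712480 ≈ -0.70014 + 6.5259e-6*I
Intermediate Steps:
X(T) = 2*sqrt(2) (X(T) = sqrt(8) = 2*sqrt(2))
W(S, z) = 9/(-9 + sqrt(-21 + 2*sqrt(2))) (W(S, z) = 9/(-9 + sqrt((-30 - 1*(-9)) + 2*sqrt(2))) = 9/(-9 + sqrt((-30 + 9) + 2*sqrt(2))) = 9/(-9 + sqrt(-21 + 2*sqrt(2))))
(41505 + W(141, -29))/(-44283 - 14997) = (41505 - (81 + 9*I*sqrt(21 - 2*sqrt(2)))/(102 - 2*sqrt(2)))/(-44283 - 14997) = (41505 - (81 + 9*I*sqrt(21 - 2*sqrt(2)))/(102 - 2*sqrt(2)))/(-59280) = (41505 - (81 + 9*I*sqrt(21 - 2*sqrt(2)))/(102 - 2*sqrt(2)))*(-1/59280) = -2767/3952 + (81 + 9*I*sqrt(21 - 2*sqrt(2)))/(59280*(102 - 2*sqrt(2)))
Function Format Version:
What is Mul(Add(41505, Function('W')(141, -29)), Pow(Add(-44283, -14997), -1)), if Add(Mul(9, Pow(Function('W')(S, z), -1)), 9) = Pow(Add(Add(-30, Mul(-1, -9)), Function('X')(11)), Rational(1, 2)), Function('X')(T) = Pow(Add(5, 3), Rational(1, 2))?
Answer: Add(Rational(-71912953, 102712480), Mul(Rational(27, 102712480), Pow(2, Rational(1, 2))), Mul(Rational(153, 102712480), Pow(Add(-21, Mul(2, Pow(2, Rational(1, 2)))), Rational(1, 2))), Mul(Rational(3, 102712480), Pow(2, Rational(1, 2)), Pow(Add(-21, Mul(2, Pow(2, Rational(1, 2)))), Rational(1, 2)))) ≈ Add(-0.70014, Mul(6.5259e-6, I))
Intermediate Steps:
Function('X')(T) = Mul(2, Pow(2, Rational(1, 2))) (Function('X')(T) = Pow(8, Rational(1, 2)) = Mul(2, Pow(2, Rational(1, 2))))
Function('W')(S, z) = Mul(9, Pow(Add(-9, Pow(Add(-21, Mul(2, Pow(2, Rational(1, 2)))), Rational(1, 2))), -1)) (Function('W')(S, z) = Mul(9, Pow(Add(-9, Pow(Add(Add(-30, Mul(-1, -9)), Mul(2, Pow(2, Rational(1, 2)))), Rational(1, 2))), -1)) = Mul(9, Pow(Add(-9, Pow(Add(Add(-30, 9), Mul(2, Pow(2, Rational(1, 2)))), Rational(1, 2))), -1)) = Mul(9, Pow(Add(-9, Pow(Add(-21, Mul(2, Pow(2, Rational(1, 2)))), Rational(1, 2))), -1)))
Mul(Add(41505, Function('W')(141, -29)), Pow(Add(-44283, -14997), -1)) = Mul(Add(41505, Mul(-1, Pow(Add(102, Mul(-2, Pow(2, Rational(1, 2)))), -1), Add(81, Mul(9, I, Pow(Add(21, Mul(-2, Pow(2, Rational(1, 2)))), Rational(1, 2)))))), Pow(Add(-44283, -14997), -1)) = Mul(Add(41505, Mul(-1, Pow(Add(102, Mul(-2, Pow(2, Rational(1, 2)))), -1), Add(81, Mul(9, I, Pow(Add(21, Mul(-2, Pow(2, Rational(1, 2)))), Rational(1, 2)))))), Pow(-59280, -1)) = Mul(Add(41505, Mul(-1, Pow(Add(102, Mul(-2, Pow(2, Rational(1, 2)))), -1), Add(81, Mul(9, I, Pow(Add(21, Mul(-2, Pow(2, Rational(1, 2)))), Rational(1, 2)))))), Rational(-1, 59280)) = Add(Rational(-2767, 3952), Mul(Rational(1, 59280), Pow(Add(102, Mul(-2, Pow(2, Rational(1, 2)))), -1), Add(81, Mul(9, I, Pow(Add(21, Mul(-2, Pow(2, Rational(1, 2)))), Rational(1, 2))))))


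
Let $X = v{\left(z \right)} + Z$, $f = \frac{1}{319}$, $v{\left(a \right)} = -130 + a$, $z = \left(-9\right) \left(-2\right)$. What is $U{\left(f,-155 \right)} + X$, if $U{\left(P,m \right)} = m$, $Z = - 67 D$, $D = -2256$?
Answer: $150885$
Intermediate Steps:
$z = 18$
$Z = 151152$ ($Z = \left(-67\right) \left(-2256\right) = 151152$)
$f = \frac{1}{319} \approx 0.0031348$
$X = 151040$ ($X = \left(-130 + 18\right) + 151152 = -112 + 151152 = 151040$)
$U{\left(f,-155 \right)} + X = -155 + 151040 = 150885$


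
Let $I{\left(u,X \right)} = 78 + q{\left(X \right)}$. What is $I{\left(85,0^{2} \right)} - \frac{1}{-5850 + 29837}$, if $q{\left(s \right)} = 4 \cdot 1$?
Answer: $\frac{1966933}{23987} \approx 82.0$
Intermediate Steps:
$q{\left(s \right)} = 4$
$I{\left(u,X \right)} = 82$ ($I{\left(u,X \right)} = 78 + 4 = 82$)
$I{\left(85,0^{2} \right)} - \frac{1}{-5850 + 29837} = 82 - \frac{1}{-5850 + 29837} = 82 - \frac{1}{23987} = \frac{1966933}{23987}$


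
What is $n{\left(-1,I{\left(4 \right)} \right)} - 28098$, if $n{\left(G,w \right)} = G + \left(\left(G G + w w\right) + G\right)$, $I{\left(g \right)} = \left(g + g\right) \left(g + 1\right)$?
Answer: $-26499$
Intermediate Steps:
$I{\left(g \right)} = 2 g \left(1 + g\right)$
$n{\left(G,w \right)} = G^{2} + w^{2} + 2 G$ ($n{\left(G,w \right)} = G + \left(\left(G^{2} + w^{2}\right) + G\right) = G + \left(G + G^{2} + w^{2}\right) = G^{2} + w^{2} + 2 G$)
$n{\left(-1,I{\left(4 \right)} \right)} - 28098 = \left(\left(-1\right)^{2} + \left(2 \cdot 4 \left(1 + 4\right)\right)^{2} + 2 \left(-1\right)\right) - 28098 = \left(1 + \left(2 \cdot 4 \cdot 5\right)^{2} - 2\right) - 28098 = \left(1 + 40^{2} - 2\right) - 28098 = \left(1 + 1600 - 2\right) - 28098 = 1599 - 28098 = -26499$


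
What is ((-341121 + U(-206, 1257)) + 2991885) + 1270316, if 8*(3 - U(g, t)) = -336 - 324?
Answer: 7842331/2 ≈ 3.9212e+6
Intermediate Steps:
U(g, t) = 171/2 (U(g, t) = 3 - (-336 - 324)/8 = 3 - 1/8*(-660) = 3 + 165/2 = 171/2)
((-341121 + U(-206, 1257)) + 2991885) + 1270316 = ((-341121 + 171/2) + 2991885) + 1270316 = (-682071/2 + 2991885) + 1270316 = 5301699/2 + 1270316 = 7842331/2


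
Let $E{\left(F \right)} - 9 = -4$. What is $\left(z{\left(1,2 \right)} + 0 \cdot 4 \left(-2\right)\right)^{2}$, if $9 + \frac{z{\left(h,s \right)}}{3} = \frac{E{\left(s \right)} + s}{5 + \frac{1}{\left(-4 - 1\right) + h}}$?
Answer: $\frac{184041}{361} \approx 509.81$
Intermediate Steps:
$E{\left(F \right)} = 5$ ($E{\left(F \right)} = 9 - 4 = 5$)
$z{\left(h,s \right)} = -27 + \frac{3 \left(5 + s\right)}{5 + \frac{1}{-5 + h}}$ ($z{\left(h,s \right)} = -27 + 3 \frac{5 + s}{5 + \frac{1}{\left(-4 - 1\right) + h}} = -27 + 3 \frac{5 + s}{5 + \frac{1}{-5 + h}} = -27 + \frac{3 \left(5 + s\right)}{5 + \frac{1}{-5 + h}}$)
$\left(z{\left(1,2 \right)} + 0 \cdot 4 \left(-2\right)\right)^{2} = \left(\frac{3 \left(191 - 40 - 10 + 1 \cdot 2\right)}{-24 + 5 \cdot 1} + 0 \cdot 4 \left(-2\right)\right)^{2} = \left(\frac{3 \left(191 - 40 - 10 + 2\right)}{-24 + 5} + 0 \left(-2\right)\right)^{2} = \left(3 \frac{1}{-19} \cdot 143 + 0\right)^{2} = \left(3 \left(- \frac{1}{19}\right) 143 + 0\right)^{2} = \left(- \frac{429}{19} + 0\right)^{2} = \left(- \frac{429}{19}\right)^{2} = \frac{184041}{361}$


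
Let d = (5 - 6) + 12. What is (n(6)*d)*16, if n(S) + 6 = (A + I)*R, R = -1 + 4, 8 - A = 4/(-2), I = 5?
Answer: 6864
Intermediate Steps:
A = 10 (A = 8 - 4/(-2) = 8 - 4*(-1)/2 = 8 - 1*(-2) = 8 + 2 = 10)
R = 3
d = 11 (d = -1 + 12 = 11)
n(S) = 39 (n(S) = -6 + (10 + 5)*3 = -6 + 15*3 = -6 + 45 = 39)
(n(6)*d)*16 = (39*11)*16 = 429*16 = 6864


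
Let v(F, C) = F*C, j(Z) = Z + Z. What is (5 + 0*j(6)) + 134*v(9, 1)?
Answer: 1211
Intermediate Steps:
j(Z) = 2*Z
v(F, C) = C*F
(5 + 0*j(6)) + 134*v(9, 1) = (5 + 0*(2*6)) + 134*(1*9) = (5 + 0*12) + 134*9 = (5 + 0) + 1206 = 5 + 1206 = 1211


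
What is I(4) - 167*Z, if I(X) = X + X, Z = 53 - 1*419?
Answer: 61130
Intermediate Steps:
Z = -366 (Z = 53 - 419 = -366)
I(X) = 2*X
I(4) - 167*Z = 2*4 - 167*(-366) = 8 + 61122 = 61130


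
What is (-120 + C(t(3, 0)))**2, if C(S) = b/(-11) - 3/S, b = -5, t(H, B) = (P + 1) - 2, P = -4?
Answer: 42797764/3025 ≈ 14148.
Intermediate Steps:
t(H, B) = -5 (t(H, B) = (-4 + 1) - 2 = -3 - 2 = -5)
C(S) = 5/11 - 3/S (C(S) = -5/(-11) - 3/S = -5*(-1/11) - 3/S = 5/11 - 3/S)
(-120 + C(t(3, 0)))**2 = (-120 + (5/11 - 3/(-5)))**2 = (-120 + (5/11 - 3*(-1/5)))**2 = (-120 + (5/11 + 3/5))**2 = (-120 + 58/55)**2 = (-6542/55)**2 = 42797764/3025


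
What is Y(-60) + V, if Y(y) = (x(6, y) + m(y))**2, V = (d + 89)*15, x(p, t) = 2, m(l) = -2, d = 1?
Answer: 1350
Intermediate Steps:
V = 1350 (V = (1 + 89)*15 = 90*15 = 1350)
Y(y) = 0 (Y(y) = (2 - 2)**2 = 0**2 = 0)
Y(-60) + V = 0 + 1350 = 1350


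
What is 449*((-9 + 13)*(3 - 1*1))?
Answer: 3592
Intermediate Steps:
449*((-9 + 13)*(3 - 1*1)) = 449*(4*(3 - 1)) = 449*(4*2) = 449*8 = 3592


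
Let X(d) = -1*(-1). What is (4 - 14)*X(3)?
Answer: -10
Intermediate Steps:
X(d) = 1
(4 - 14)*X(3) = (4 - 14)*1 = -10*1 = -10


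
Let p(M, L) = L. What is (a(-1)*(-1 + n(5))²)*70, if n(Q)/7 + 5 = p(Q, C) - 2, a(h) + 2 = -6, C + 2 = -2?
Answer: -3407040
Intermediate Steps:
C = -4 (C = -2 - 2 = -4)
a(h) = -8 (a(h) = -2 - 6 = -8)
n(Q) = -77 (n(Q) = -35 + 7*(-4 - 2) = -35 + 7*(-6) = -35 - 42 = -77)
(a(-1)*(-1 + n(5))²)*70 = -8*(-1 - 77)²*70 = -8*(-78)²*70 = -8*6084*70 = -48672*70 = -3407040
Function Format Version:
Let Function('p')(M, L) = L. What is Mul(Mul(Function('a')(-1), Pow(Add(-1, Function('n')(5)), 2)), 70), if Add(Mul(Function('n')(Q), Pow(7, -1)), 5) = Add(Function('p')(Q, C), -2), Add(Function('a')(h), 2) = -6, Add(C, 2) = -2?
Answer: -3407040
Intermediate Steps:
C = -4 (C = Add(-2, -2) = -4)
Function('a')(h) = -8 (Function('a')(h) = Add(-2, -6) = -8)
Function('n')(Q) = -77 (Function('n')(Q) = Add(-35, Mul(7, Add(-4, -2))) = Add(-35, Mul(7, -6)) = Add(-35, -42) = -77)
Mul(Mul(Function('a')(-1), Pow(Add(-1, Function('n')(5)), 2)), 70) = Mul(Mul(-8, Pow(Add(-1, -77), 2)), 70) = Mul(Mul(-8, Pow(-78, 2)), 70) = Mul(Mul(-8, 6084), 70) = Mul(-48672, 70) = -3407040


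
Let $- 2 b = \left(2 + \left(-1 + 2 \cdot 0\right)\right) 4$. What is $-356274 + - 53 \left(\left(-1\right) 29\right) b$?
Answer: $-359348$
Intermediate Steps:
$b = -2$ ($b = - \frac{\left(2 + \left(-1 + 2 \cdot 0\right)\right) 4}{2} = - \frac{\left(2 + \left(-1 + 0\right)\right) 4}{2} = - \frac{\left(2 - 1\right) 4}{2} = - \frac{1 \cdot 4}{2} = \left(- \frac{1}{2}\right) 4 = -2$)
$-356274 + - 53 \left(\left(-1\right) 29\right) b = -356274 + - 53 \left(\left(-1\right) 29\right) \left(-2\right) = -356274 + \left(-53\right) \left(-29\right) \left(-2\right) = -356274 + 1537 \left(-2\right) = -356274 - 3074 = -359348$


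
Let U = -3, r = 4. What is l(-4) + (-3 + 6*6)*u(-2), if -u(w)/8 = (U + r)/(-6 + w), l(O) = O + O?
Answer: 25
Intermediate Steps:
l(O) = 2*O
u(w) = -8/(-6 + w) (u(w) = -8*(-3 + 4)/(-6 + w) = -8/(-6 + w))
l(-4) + (-3 + 6*6)*u(-2) = 2*(-4) + (-3 + 6*6)*(-8/(-6 - 2)) = -8 + (-3 + 36)*(-8/(-8)) = -8 + 33*(-8*(-⅛)) = -8 + 33*1 = -8 + 33 = 25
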